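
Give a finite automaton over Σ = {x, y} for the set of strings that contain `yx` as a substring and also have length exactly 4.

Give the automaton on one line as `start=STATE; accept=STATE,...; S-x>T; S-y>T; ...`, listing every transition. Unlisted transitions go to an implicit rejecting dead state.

start=q0; accept=q9; q0-x>q1; q0-y>q2; q1-x>q3; q1-y>q4; q2-x>q5; q2-y>q4; q3-x>q6; q3-y>q7; q4-x>q8; q4-y>q7; q5-x>q8; q5-y>q8; q6-x>q6; q6-y>q6; q7-x>q9; q7-y>q6; q8-x>q9; q8-y>q9; q9-x>q6; q9-y>q6

Handle the two conditions separately and then intersect. The first has 3 states tracking whether and how much of `yx` has been seen; the second has 6 states tracking the input length, saturating at 5. A product state is a pair (one from each), accepting exactly when both do. Minimizing collapses redundant product states.
With 10 states:
        x   y  
>  q0   q1  q2 
   q1   q3  q4 
   q2   q5  q4 
   q3   q6  q7 
   q4   q8  q7 
   q5   q8  q8 
   q6   q6  q6 
   q7   q9  q6 
   q8   q9  q9 
 * q9   q6  q6 
(> = start, * = accepting)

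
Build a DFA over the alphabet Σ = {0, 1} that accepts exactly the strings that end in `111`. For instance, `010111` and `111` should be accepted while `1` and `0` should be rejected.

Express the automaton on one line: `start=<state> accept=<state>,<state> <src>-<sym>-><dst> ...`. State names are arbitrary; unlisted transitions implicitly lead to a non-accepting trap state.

Let each state record the length of the longest suffix of the input read so far that is also a prefix of `111`. q1 means the last symbol is `1`; q2 means the last 2 symbols are `11`; q3 means the last 3 symbols are `111`. Accept only at q3, where the string currently ends in `111`.
        0   1  
>  q0   q0  q1 
   q1   q0  q2 
   q2   q0  q3 
 * q3   q0  q3 
(> = start, * = accepting)

start=q0 accept=q3 q0-0->q0 q0-1->q1 q1-0->q0 q1-1->q2 q2-0->q0 q2-1->q3 q3-0->q0 q3-1->q3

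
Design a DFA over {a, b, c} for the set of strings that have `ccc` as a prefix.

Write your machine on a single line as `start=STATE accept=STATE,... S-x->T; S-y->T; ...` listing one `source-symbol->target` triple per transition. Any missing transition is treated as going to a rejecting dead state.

Walk along `ccc` while the input agrees: from s0 take `c` to s1, and so on. Any deviation drops to the rejecting sink s4. Once s3 is reached the prefix is confirmed and every continuation is accepted.
5 states suffice.
        a   b   c  
>  s0   s4  s4  s1 
   s1   s4  s4  s2 
   s2   s4  s4  s3 
 * s3   s3  s3  s3 
   s4   s4  s4  s4 
(> = start, * = accepting)

start=s0; accept=s3; s0-a->s4; s0-b->s4; s0-c->s1; s1-a->s4; s1-b->s4; s1-c->s2; s2-a->s4; s2-b->s4; s2-c->s3; s3-a->s3; s3-b->s3; s3-c->s3; s4-a->s4; s4-b->s4; s4-c->s4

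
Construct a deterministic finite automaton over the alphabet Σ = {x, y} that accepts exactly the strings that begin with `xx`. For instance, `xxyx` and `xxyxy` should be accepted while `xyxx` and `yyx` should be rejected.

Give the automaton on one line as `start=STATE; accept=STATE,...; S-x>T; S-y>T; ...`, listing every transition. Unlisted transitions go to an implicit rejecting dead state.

Walk along `xx` while the input agrees: from A take `x` to B, and so on. Any deviation drops to the rejecting sink D. Once C is reached the prefix is confirmed and every continuation is accepted.
With 4 states:
       x  y 
>  A   B  D 
   B   C  D 
 * C   C  C 
   D   D  D 
(> = start, * = accepting)

start=A; accept=C; A-x>B; A-y>D; B-x>C; B-y>D; C-x>C; C-y>C; D-x>D; D-y>D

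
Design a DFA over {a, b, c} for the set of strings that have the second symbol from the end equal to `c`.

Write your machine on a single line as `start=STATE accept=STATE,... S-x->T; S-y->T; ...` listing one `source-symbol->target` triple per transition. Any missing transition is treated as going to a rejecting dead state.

Because acceptance depends on a position counted from the end, the machine has to buffer the most recent 2 symbols. Make each state the string of the last up-to-2 symbols read; on input `x` shift the window left and append `x`. Accept when the buffered window has length 2 and begins with `c`.
A 13-state machine:
          a    b    c  
>  S0     S1   S2   S3 
   S1     S4   S5   S6 
   S2     S7   S8   S9 
   S3    S10  S11  S12 
   S4     S4   S5   S6 
   S5     S7   S8   S9 
   S6    S10  S11  S12 
   S7     S4   S5   S6 
   S8     S7   S8   S9 
   S9    S10  S11  S12 
 * S10    S4   S5   S6 
 * S11    S7   S8   S9 
 * S12   S10  S11  S12 
(> = start, * = accepting)

start=S0; accept=S10,S11,S12; S0-a->S1; S0-b->S2; S0-c->S3; S1-a->S4; S1-b->S5; S1-c->S6; S2-a->S7; S2-b->S8; S2-c->S9; S3-a->S10; S3-b->S11; S3-c->S12; S4-a->S4; S4-b->S5; S4-c->S6; S5-a->S7; S5-b->S8; S5-c->S9; S6-a->S10; S6-b->S11; S6-c->S12; S7-a->S4; S7-b->S5; S7-c->S6; S8-a->S7; S8-b->S8; S8-c->S9; S9-a->S10; S9-b->S11; S9-c->S12; S10-a->S4; S10-b->S5; S10-c->S6; S11-a->S7; S11-b->S8; S11-c->S9; S12-a->S10; S12-b->S11; S12-c->S12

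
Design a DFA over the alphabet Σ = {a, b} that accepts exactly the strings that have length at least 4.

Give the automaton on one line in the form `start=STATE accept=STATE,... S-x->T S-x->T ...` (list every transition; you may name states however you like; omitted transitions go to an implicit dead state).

start=q0 accept=q4,q5 q0-a->q1 q0-b->q1 q1-a->q2 q1-b->q2 q2-a->q3 q2-b->q3 q3-a->q4 q3-b->q4 q4-a->q5 q4-b->q5 q5-a->q5 q5-b->q5

We only need to distinguish lengths 0, 1, …, 4, and '>4'. Chain q0 → q1 → q2 → q3 → q4 → q5 on every symbol, with q5 looping. Accepting states: {q4, q5}.
With 6 states:
        a   b  
>  q0   q1  q1 
   q1   q2  q2 
   q2   q3  q3 
   q3   q4  q4 
 * q4   q5  q5 
 * q5   q5  q5 
(> = start, * = accepting)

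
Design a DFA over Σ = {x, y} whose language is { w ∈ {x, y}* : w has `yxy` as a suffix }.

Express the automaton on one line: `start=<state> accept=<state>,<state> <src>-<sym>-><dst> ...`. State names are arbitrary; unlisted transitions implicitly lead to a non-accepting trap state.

Remember how much of `yxy` the current input suffix matches. State S0 means no match yet; S1 means the last symbol is `y`; S2 means the last 2 symbols are `yx`; S3 means the last 3 symbols are `yxy`. Only S3 accepts. On a mismatch, fall back to the longest proper suffix that is still a prefix of `yxy`.
4 states suffice.
        x   y  
>  S0   S0  S1 
   S1   S2  S1 
   S2   S0  S3 
 * S3   S2  S1 
(> = start, * = accepting)

start=S0 accept=S3 S0-x->S0 S0-y->S1 S1-x->S2 S1-y->S1 S2-x->S0 S2-y->S3 S3-x->S2 S3-y->S1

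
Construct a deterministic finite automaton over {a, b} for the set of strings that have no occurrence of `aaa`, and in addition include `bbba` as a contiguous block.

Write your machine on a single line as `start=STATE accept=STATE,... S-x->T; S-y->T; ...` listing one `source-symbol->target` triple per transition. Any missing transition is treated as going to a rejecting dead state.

Run two small machines in parallel and take their product. The first has 4 states tracking partial matches of the forbidden pattern `aaa`; the second has 5 states tracking whether and how much of `bbba` has been seen. A product state is a pair (one from each), accepting exactly when both do. Equivalent product states are then merged.
10 states suffice.
        a   b  
>  q0   q1  q2 
   q1   q3  q2 
   q2   q1  q4 
   q3   q5  q2 
   q4   q1  q6 
   q5   q5  q5 
   q6   q7  q6 
 * q7   q8  q9 
 * q8   q5  q9 
 * q9   q7  q9 
(> = start, * = accepting)

start=q0; accept=q7,q8,q9; q0-a->q1; q0-b->q2; q1-a->q3; q1-b->q2; q2-a->q1; q2-b->q4; q3-a->q5; q3-b->q2; q4-a->q1; q4-b->q6; q5-a->q5; q5-b->q5; q6-a->q7; q6-b->q6; q7-a->q8; q7-b->q9; q8-a->q5; q8-b->q9; q9-a->q7; q9-b->q9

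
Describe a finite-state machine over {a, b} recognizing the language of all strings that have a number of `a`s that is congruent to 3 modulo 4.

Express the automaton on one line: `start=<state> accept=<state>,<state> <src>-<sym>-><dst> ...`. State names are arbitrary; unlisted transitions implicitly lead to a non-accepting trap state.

Keep the running count of `a`s modulo 4: each `a` advances along the cycle q0 → q1 → q2 → q3 → q0 while other symbols loop. Accept at q3.
        a   b  
>  q0   q1  q0 
   q1   q2  q1 
   q2   q3  q2 
 * q3   q0  q3 
(> = start, * = accepting)

start=q0 accept=q3 q0-a->q1 q0-b->q0 q1-a->q2 q1-b->q1 q2-a->q3 q2-b->q2 q3-a->q0 q3-b->q3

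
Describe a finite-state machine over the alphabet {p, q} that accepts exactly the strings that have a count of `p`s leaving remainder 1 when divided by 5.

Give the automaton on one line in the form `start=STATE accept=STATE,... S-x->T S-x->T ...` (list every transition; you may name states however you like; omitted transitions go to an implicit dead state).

start=A accept=B A-p->B A-q->A B-p->C B-q->B C-p->D C-q->C D-p->E D-q->D E-p->A E-q->E

Keep the running count of `p`s modulo 5: each `p` advances along the cycle A → B → C → D → E → A while other symbols loop. Accept at B.
5 states suffice.
       p  q 
>  A   B  A 
 * B   C  B 
   C   D  C 
   D   E  D 
   E   A  E 
(> = start, * = accepting)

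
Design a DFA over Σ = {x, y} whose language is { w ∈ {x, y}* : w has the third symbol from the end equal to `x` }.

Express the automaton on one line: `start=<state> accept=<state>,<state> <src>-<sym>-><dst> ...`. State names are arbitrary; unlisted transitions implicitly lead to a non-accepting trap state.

A DFA must remember the last 3 symbols (since which symbol is third-to-last isn't known until the input ends). Use one state per possible window of the last ≤3 symbols; accept from those whose window starts with `x`.
With 15 states:
          x    y  
>  q0     q1   q2 
   q1     q3   q4 
   q2     q5   q6 
   q3     q7   q8 
   q4     q9  q10 
   q5    q11  q12 
   q6    q13  q14 
 * q7     q7   q8 
 * q8     q9  q10 
 * q9    q11  q12 
 * q10   q13  q14 
   q11    q7   q8 
   q12    q9  q10 
   q13   q11  q12 
   q14   q13  q14 
(> = start, * = accepting)

start=q0 accept=q7,q8,q9,q10 q0-x->q1 q0-y->q2 q1-x->q3 q1-y->q4 q2-x->q5 q2-y->q6 q3-x->q7 q3-y->q8 q4-x->q9 q4-y->q10 q5-x->q11 q5-y->q12 q6-x->q13 q6-y->q14 q7-x->q7 q7-y->q8 q8-x->q9 q8-y->q10 q9-x->q11 q9-y->q12 q10-x->q13 q10-y->q14 q11-x->q7 q11-y->q8 q12-x->q9 q12-y->q10 q13-x->q11 q13-y->q12 q14-x->q13 q14-y->q14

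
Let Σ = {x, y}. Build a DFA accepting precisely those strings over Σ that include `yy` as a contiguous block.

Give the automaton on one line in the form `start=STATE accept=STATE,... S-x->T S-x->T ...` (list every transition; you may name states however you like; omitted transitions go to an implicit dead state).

States s0..s1 record the length of the longest prefix of `yy` that matches the current input suffix. Reaching s2 means `yy` has been seen, and we stay there forever. Accept from s2.
3 states suffice.
        x   y  
>  s0   s0  s1 
   s1   s0  s2 
 * s2   s2  s2 
(> = start, * = accepting)

start=s0 accept=s2 s0-x->s0 s0-y->s1 s1-x->s0 s1-y->s2 s2-x->s2 s2-y->s2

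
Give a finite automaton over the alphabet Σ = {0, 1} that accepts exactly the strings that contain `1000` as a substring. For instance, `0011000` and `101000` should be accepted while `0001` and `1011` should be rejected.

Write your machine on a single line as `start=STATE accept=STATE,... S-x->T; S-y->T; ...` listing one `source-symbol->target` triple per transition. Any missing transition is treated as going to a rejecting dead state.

start=s0; accept=s4; s0-0->s0; s0-1->s1; s1-0->s2; s1-1->s1; s2-0->s3; s2-1->s1; s3-0->s4; s3-1->s1; s4-0->s4; s4-1->s4

Track how much of `1000` has been matched so far: state s0 is no progress, s4 is the absorbing accept state reached once `1000` has occurred. Intermediate states record partial matches; on a mismatch, fall back to the longest reusable overlap.
        0   1  
>  s0   s0  s1 
   s1   s2  s1 
   s2   s3  s1 
   s3   s4  s1 
 * s4   s4  s4 
(> = start, * = accepting)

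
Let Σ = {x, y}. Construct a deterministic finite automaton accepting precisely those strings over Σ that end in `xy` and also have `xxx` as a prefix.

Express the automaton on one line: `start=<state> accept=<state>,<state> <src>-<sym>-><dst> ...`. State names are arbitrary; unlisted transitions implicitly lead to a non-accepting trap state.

start=q0 accept=q7 q0-x->q1 q0-y->q2 q1-x->q3 q1-y->q4 q2-x->q5 q2-y->q2 q3-x->q6 q3-y->q4 q4-x->q5 q4-y->q2 q5-x->q5 q5-y->q4 q6-x->q6 q6-y->q7 q7-x->q6 q7-y->q8 q8-x->q6 q8-y->q8

Run two small machines in parallel and take their product. The first has 3 states tracking how much of the suffix `xy` has currently been matched; the second has 5 states tracking whether the input so far still matches the prefix `xxx`. A product state is a pair (one from each), accepting exactly when both do.
9 states suffice.
        x   y  
>  q0   q1  q2 
   q1   q3  q4 
   q2   q5  q2 
   q3   q6  q4 
   q4   q5  q2 
   q5   q5  q4 
   q6   q6  q7 
 * q7   q6  q8 
   q8   q6  q8 
(> = start, * = accepting)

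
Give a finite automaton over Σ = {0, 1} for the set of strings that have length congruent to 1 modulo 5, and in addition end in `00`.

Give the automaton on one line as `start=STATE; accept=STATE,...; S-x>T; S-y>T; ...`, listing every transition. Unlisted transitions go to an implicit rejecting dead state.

Run two small machines in parallel and take their product. One (5 states) tracks the input length modulo 5; the other (3 states) tracks how much of the suffix `00` has currently been matched. Each combined state is a pair, one component from each; accept when both components accept.
15 states suffice.
       0  1 
>  A   B  C 
   B   D  E 
   C   F  E 
   D   G  H 
   E   I  H 
   F   G  H 
   G   J  K 
   H   L  K 
   I   J  K 
   J   M  A 
   K   N  A 
   L   M  A 
   M   O  C 
   N   O  C 
 * O   D  E 
(> = start, * = accepting)

start=A; accept=O; A-0>B; A-1>C; B-0>D; B-1>E; C-0>F; C-1>E; D-0>G; D-1>H; E-0>I; E-1>H; F-0>G; F-1>H; G-0>J; G-1>K; H-0>L; H-1>K; I-0>J; I-1>K; J-0>M; J-1>A; K-0>N; K-1>A; L-0>M; L-1>A; M-0>O; M-1>C; N-0>O; N-1>C; O-0>D; O-1>E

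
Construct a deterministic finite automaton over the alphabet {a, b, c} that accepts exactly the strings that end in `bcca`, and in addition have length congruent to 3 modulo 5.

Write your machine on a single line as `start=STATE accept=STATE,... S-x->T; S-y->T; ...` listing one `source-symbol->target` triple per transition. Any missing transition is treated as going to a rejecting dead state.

start=q0; accept=q8; q0-a->q1; q0-b->q1; q0-c->q1; q1-a->q2; q1-b->q2; q1-c->q2; q2-a->q3; q2-b->q3; q2-c->q3; q3-a->q4; q3-b->q4; q3-c->q4; q4-a->q0; q4-b->q5; q4-c->q0; q5-a->q1; q5-b->q1; q5-c->q6; q6-a->q2; q6-b->q2; q6-c->q7; q7-a->q8; q7-b->q3; q7-c->q3; q8-a->q4; q8-b->q4; q8-c->q4

Build one automaton per condition and run them in lockstep. The first has 5 states tracking how much of the suffix `bcca` has currently been matched; the second has 5 states tracking the input length modulo 5. A product state is a pair (one from each), accepting exactly when both do. Minimizing collapses redundant product states.
With 9 states:
        a   b   c  
>  q0   q1  q1  q1 
   q1   q2  q2  q2 
   q2   q3  q3  q3 
   q3   q4  q4  q4 
   q4   q0  q5  q0 
   q5   q1  q1  q6 
   q6   q2  q2  q7 
   q7   q8  q3  q3 
 * q8   q4  q4  q4 
(> = start, * = accepting)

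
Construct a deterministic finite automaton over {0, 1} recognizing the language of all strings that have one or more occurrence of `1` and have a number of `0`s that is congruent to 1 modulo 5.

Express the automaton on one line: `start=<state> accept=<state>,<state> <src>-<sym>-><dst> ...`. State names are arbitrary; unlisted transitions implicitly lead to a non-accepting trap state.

start=A accept=E,I A-0->B A-1->C B-0->D B-1->E C-0->E C-1->F D-0->G D-1->H E-0->H E-1->I F-0->I F-1->F G-0->J G-1->K H-0->K H-1->L I-0->L I-1->I J-0->A J-1->M K-0->M K-1->N L-0->N L-1->L M-0->C M-1->O N-0->O N-1->N O-0->F O-1->O

Build one automaton per condition and run them in lockstep. The first has 3 states tracking the count of `1`s, saturating at 2; the second has 5 states tracking the count of `0`s modulo 5. A product state is a pair (one from each), accepting exactly when both do.
       0  1 
>  A   B  C 
   B   D  E 
   C   E  F 
   D   G  H 
 * E   H  I 
   F   I  F 
   G   J  K 
   H   K  L 
 * I   L  I 
   J   A  M 
   K   M  N 
   L   N  L 
   M   C  O 
   N   O  N 
   O   F  O 
(> = start, * = accepting)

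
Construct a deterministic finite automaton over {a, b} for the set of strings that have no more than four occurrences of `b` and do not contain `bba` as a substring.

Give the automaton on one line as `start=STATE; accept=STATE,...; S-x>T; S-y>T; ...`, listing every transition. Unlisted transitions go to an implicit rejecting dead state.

Run two small machines in parallel and take their product. One (6 states) tracks the count of `b`s, saturating at 5; the other (4 states) tracks partial matches of the forbidden pattern `bba`. Each combined state is a pair, one component from each; accept when both components accept.
          a    b  
>* S0     S0   S1 
 * S1     S2   S3 
 * S2     S2   S4 
 * S3     S5   S6 
 * S4     S7   S6 
   S5     S5   S8 
 * S6     S8   S9 
 * S7     S7  S10 
   S8     S8  S11 
 * S9    S11  S12 
 * S10   S13   S9 
   S11   S11  S14 
   S12   S14  S12 
 * S13   S13  S15 
   S14   S14  S14 
 * S15   S16  S12 
 * S16   S16  S17 
   S17   S18  S12 
   S18   S18  S17 
(> = start, * = accepting)

start=S0; accept=S0,S1,S2,S3,S4,S6,S7,S9,S10,S13,S15,S16; S0-a>S0; S0-b>S1; S1-a>S2; S1-b>S3; S2-a>S2; S2-b>S4; S3-a>S5; S3-b>S6; S4-a>S7; S4-b>S6; S5-a>S5; S5-b>S8; S6-a>S8; S6-b>S9; S7-a>S7; S7-b>S10; S8-a>S8; S8-b>S11; S9-a>S11; S9-b>S12; S10-a>S13; S10-b>S9; S11-a>S11; S11-b>S14; S12-a>S14; S12-b>S12; S13-a>S13; S13-b>S15; S14-a>S14; S14-b>S14; S15-a>S16; S15-b>S12; S16-a>S16; S16-b>S17; S17-a>S18; S17-b>S12; S18-a>S18; S18-b>S17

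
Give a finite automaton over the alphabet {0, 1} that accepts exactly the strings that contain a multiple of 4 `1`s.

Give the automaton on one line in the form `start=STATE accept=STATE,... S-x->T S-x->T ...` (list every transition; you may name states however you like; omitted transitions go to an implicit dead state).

start=A accept=A A-0->A A-1->B B-0->B B-1->C C-0->C C-1->D D-0->D D-1->A

Keep the running count of `1`s modulo 4: each `1` advances along the cycle A → B → C → D → A while other symbols loop. Accept at A.
       0  1 
>* A   A  B 
   B   B  C 
   C   C  D 
   D   D  A 
(> = start, * = accepting)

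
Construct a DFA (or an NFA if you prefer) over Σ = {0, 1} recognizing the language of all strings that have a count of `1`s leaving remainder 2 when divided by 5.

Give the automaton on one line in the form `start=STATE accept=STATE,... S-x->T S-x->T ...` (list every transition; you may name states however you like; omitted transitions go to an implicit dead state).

start=s0 accept=s2 s0-0->s0 s0-1->s1 s1-0->s1 s1-1->s2 s2-0->s2 s2-1->s3 s3-0->s3 s3-1->s4 s4-0->s4 s4-1->s0

The only thing that matters is how many `1`s have appeared, reduced mod 5. Use one state per residue: s0 for 0, …, s4 for 4. Reading `1` moves to the next residue; anything else stays put. s2 is accepting.
With 5 states:
        0   1  
>  s0   s0  s1 
   s1   s1  s2 
 * s2   s2  s3 
   s3   s3  s4 
   s4   s4  s0 
(> = start, * = accepting)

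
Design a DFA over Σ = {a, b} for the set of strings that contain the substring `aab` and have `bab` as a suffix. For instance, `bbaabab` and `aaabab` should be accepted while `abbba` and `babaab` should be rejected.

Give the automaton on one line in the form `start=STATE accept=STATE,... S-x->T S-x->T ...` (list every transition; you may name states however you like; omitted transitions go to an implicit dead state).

start=q0 accept=q5 q0-a->q1 q0-b->q0 q1-a->q2 q1-b->q0 q2-a->q2 q2-b->q3 q3-a->q4 q3-b->q3 q4-a->q2 q4-b->q5 q5-a->q4 q5-b->q3

Handle the two conditions separately and then intersect. The first has 4 states tracking whether and how much of `aab` has been seen; the second has 4 states tracking how much of the suffix `bab` has currently been matched. A product state is a pair (one from each), accepting exactly when both do. Equivalent product states are then merged.
        a   b  
>  q0   q1  q0 
   q1   q2  q0 
   q2   q2  q3 
   q3   q4  q3 
   q4   q2  q5 
 * q5   q4  q3 
(> = start, * = accepting)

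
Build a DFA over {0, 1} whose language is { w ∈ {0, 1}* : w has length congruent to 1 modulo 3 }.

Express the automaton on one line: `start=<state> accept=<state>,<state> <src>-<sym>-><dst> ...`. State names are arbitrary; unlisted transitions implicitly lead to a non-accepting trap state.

Count input length modulo 3: every symbol advances one step around the cycle S0 → S1 → S2 → S0. Accept at S1.
With 3 states:
        0   1  
>  S0   S1  S1 
 * S1   S2  S2 
   S2   S0  S0 
(> = start, * = accepting)

start=S0 accept=S1 S0-0->S1 S0-1->S1 S1-0->S2 S1-1->S2 S2-0->S0 S2-1->S0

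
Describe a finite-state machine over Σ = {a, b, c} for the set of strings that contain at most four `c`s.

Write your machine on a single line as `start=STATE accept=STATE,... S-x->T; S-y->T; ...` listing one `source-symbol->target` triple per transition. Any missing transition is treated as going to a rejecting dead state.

Count `c`s, saturating at 5: states q0 through q4 mean 0 through 4 `c`s seen; q5 means more than 4. Each `c` increments (capped at q5); other symbols loop. Accept from {q0, q1, q2, q3, q4}.
A 6-state machine:
        a   b   c  
>* q0   q0  q0  q1 
 * q1   q1  q1  q2 
 * q2   q2  q2  q3 
 * q3   q3  q3  q4 
 * q4   q4  q4  q5 
   q5   q5  q5  q5 
(> = start, * = accepting)

start=q0; accept=q0,q1,q2,q3,q4; q0-a->q0; q0-b->q0; q0-c->q1; q1-a->q1; q1-b->q1; q1-c->q2; q2-a->q2; q2-b->q2; q2-c->q3; q3-a->q3; q3-b->q3; q3-c->q4; q4-a->q4; q4-b->q4; q4-c->q5; q5-a->q5; q5-b->q5; q5-c->q5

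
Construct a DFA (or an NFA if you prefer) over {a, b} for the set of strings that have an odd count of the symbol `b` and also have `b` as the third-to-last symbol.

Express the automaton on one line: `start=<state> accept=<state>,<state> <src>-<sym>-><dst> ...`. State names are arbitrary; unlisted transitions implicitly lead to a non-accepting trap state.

start=q0 accept=q11,q14,q20,q21 q0-a->q1 q0-b->q2 q1-a->q3 q1-b->q4 q2-a->q5 q2-b->q6 q3-a->q7 q3-b->q8 q4-a->q9 q4-b->q10 q5-a->q11 q5-b->q12 q6-a->q13 q6-b->q14 q7-a->q7 q7-b->q8 q8-a->q9 q8-b->q10 q9-a->q11 q9-b->q12 q10-a->q13 q10-b->q14 q11-a->q15 q11-b->q16 q12-a->q17 q12-b->q18 q13-a->q19 q13-b->q20 q14-a->q21 q14-b->q22 q15-a->q15 q15-b->q16 q16-a->q17 q16-b->q18 q17-a->q19 q17-b->q20 q18-a->q21 q18-b->q22 q19-a->q7 q19-b->q8 q20-a->q9 q20-b->q10 q21-a->q11 q21-b->q12 q22-a->q13 q22-b->q14

Build one automaton per condition and run them in lockstep. One (2 states) tracks the count of `b`s modulo 2; the other (15 states) tracks the last 3 symbols read. Each combined state is a pair, one component from each; accept when both components accept.
With 23 states:
          a    b  
>  q0     q1   q2 
   q1     q3   q4 
   q2     q5   q6 
   q3     q7   q8 
   q4     q9  q10 
   q5    q11  q12 
   q6    q13  q14 
   q7     q7   q8 
   q8     q9  q10 
   q9    q11  q12 
   q10   q13  q14 
 * q11   q15  q16 
   q12   q17  q18 
   q13   q19  q20 
 * q14   q21  q22 
   q15   q15  q16 
   q16   q17  q18 
   q17   q19  q20 
   q18   q21  q22 
   q19    q7   q8 
 * q20    q9  q10 
 * q21   q11  q12 
   q22   q13  q14 
(> = start, * = accepting)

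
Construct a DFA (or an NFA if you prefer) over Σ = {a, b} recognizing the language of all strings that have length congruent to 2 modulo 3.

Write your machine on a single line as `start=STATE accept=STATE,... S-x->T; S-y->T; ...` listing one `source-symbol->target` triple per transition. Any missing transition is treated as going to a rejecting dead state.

Only the length mod 3 matters, so use a 3-cycle: from any state, every input symbol moves to the next state, wrapping s2 back to s0. Mark s2 accepting.
A 3-state machine:
        a   b  
>  s0   s1  s1 
   s1   s2  s2 
 * s2   s0  s0 
(> = start, * = accepting)

start=s0; accept=s2; s0-a->s1; s0-b->s1; s1-a->s2; s1-b->s2; s2-a->s0; s2-b->s0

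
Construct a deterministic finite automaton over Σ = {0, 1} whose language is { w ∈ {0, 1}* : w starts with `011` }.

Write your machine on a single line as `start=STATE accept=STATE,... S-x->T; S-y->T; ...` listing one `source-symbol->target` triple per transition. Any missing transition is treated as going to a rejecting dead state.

Check the first 3 symbols one by one: s0 through s2 record how many have matched `011` so far; any wrong symbol goes to the dead state s4. After all 3 match we enter the accepting sink s3.
A 5-state machine:
        0   1  
>  s0   s1  s4 
   s1   s4  s2 
   s2   s4  s3 
 * s3   s3  s3 
   s4   s4  s4 
(> = start, * = accepting)

start=s0; accept=s3; s0-0->s1; s0-1->s4; s1-0->s4; s1-1->s2; s2-0->s4; s2-1->s3; s3-0->s3; s3-1->s3; s4-0->s4; s4-1->s4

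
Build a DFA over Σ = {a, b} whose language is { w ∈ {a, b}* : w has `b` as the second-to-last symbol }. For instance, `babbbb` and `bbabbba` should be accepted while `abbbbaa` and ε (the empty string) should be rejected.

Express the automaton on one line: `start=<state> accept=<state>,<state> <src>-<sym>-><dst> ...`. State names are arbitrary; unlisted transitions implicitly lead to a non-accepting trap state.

A DFA must remember the last 2 symbols (since which symbol is second-to-last isn't known until the input ends). Use one state per possible window of the last ≤2 symbols; accept from those whose window starts with `b`.
7 states suffice.
        a   b  
>  q0   q1  q2 
   q1   q3  q4 
   q2   q5  q6 
   q3   q3  q4 
   q4   q5  q6 
 * q5   q3  q4 
 * q6   q5  q6 
(> = start, * = accepting)

start=q0 accept=q5,q6 q0-a->q1 q0-b->q2 q1-a->q3 q1-b->q4 q2-a->q5 q2-b->q6 q3-a->q3 q3-b->q4 q4-a->q5 q4-b->q6 q5-a->q3 q5-b->q4 q6-a->q5 q6-b->q6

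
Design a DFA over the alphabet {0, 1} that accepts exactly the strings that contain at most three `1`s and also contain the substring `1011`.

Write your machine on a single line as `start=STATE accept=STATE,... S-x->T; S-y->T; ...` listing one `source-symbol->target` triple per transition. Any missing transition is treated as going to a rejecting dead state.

Handle the two conditions separately and then intersect. The first has 5 states tracking the count of `1`s, saturating at 4; the second has 5 states tracking whether and how much of `1011` has been seen. A product state is a pair (one from each), accepting exactly when both do. Minimizing collapses redundant product states.
A 6-state machine:
        0   1  
>  S0   S0  S1 
   S1   S2  S3 
   S2   S3  S4 
   S3   S3  S3 
   S4   S3  S5 
 * S5   S5  S3 
(> = start, * = accepting)

start=S0; accept=S5; S0-0->S0; S0-1->S1; S1-0->S2; S1-1->S3; S2-0->S3; S2-1->S4; S3-0->S3; S3-1->S3; S4-0->S3; S4-1->S5; S5-0->S5; S5-1->S3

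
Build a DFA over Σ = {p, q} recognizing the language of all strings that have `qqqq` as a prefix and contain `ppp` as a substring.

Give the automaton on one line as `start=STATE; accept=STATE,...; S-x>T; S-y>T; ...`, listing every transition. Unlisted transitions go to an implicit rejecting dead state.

start=A; accept=L; A-p>B; A-q>C; B-p>D; B-q>E; C-p>B; C-q>F; D-p>G; D-q>E; E-p>B; E-q>E; F-p>B; F-q>H; G-p>G; G-q>G; H-p>B; H-q>I; I-p>J; I-q>I; J-p>K; J-q>I; K-p>L; K-q>I; L-p>L; L-q>L

Run two small machines in parallel and take their product. The first has 6 states tracking whether the input so far still matches the prefix `qqqq`; the second has 4 states tracking whether and how much of `ppp` has been seen. A product state is a pair (one from each), accepting exactly when both do.
12 states suffice.
       p  q 
>  A   B  C 
   B   D  E 
   C   B  F 
   D   G  E 
   E   B  E 
   F   B  H 
   G   G  G 
   H   B  I 
   I   J  I 
   J   K  I 
   K   L  I 
 * L   L  L 
(> = start, * = accepting)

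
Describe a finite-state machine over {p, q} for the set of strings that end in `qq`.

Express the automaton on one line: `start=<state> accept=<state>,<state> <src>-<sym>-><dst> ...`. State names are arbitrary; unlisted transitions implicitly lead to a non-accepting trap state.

Let each state record the length of the longest suffix of the input read so far that is also a prefix of `qq`. s1 means the last symbol is `q`; s2 means the last 2 symbols are `qq`. Accept only at s2, where the string currently ends in `qq`.
A 3-state machine:
        p   q  
>  s0   s0  s1 
   s1   s0  s2 
 * s2   s0  s2 
(> = start, * = accepting)

start=s0 accept=s2 s0-p->s0 s0-q->s1 s1-p->s0 s1-q->s2 s2-p->s0 s2-q->s2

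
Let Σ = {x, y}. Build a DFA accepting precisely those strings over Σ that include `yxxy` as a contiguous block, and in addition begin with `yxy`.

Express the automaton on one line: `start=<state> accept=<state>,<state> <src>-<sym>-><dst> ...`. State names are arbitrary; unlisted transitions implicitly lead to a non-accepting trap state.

start=S0 accept=S8 S0-x->S1 S0-y->S2 S1-x->S1 S1-y->S1 S2-x->S3 S2-y->S1 S3-x->S1 S3-y->S4 S4-x->S5 S4-y->S4 S5-x->S6 S5-y->S4 S6-x->S7 S6-y->S8 S7-x->S7 S7-y->S4 S8-x->S8 S8-y->S8

Handle the two conditions separately and then intersect. One (5 states) tracks whether and how much of `yxxy` has been seen; the other (5 states) tracks whether the input so far still matches the prefix `yxy`. Each combined state is a pair, one component from each; accept when both components accept. Equivalent product states are then merged.
A 9-state machine:
        x   y  
>  S0   S1  S2 
   S1   S1  S1 
   S2   S3  S1 
   S3   S1  S4 
   S4   S5  S4 
   S5   S6  S4 
   S6   S7  S8 
   S7   S7  S4 
 * S8   S8  S8 
(> = start, * = accepting)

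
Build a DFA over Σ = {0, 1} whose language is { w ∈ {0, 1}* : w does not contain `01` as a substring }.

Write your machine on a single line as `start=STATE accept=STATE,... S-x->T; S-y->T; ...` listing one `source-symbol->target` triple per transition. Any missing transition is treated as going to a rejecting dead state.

This is the complement of 'contains `01`'. Use the same substring-matching states — s0 through s2 holding how much of `01` has just been matched — but flip the accepting set: everything except the trap s2 accepts.
With 3 states:
        0   1  
>* s0   s1  s0 
 * s1   s1  s2 
   s2   s2  s2 
(> = start, * = accepting)

start=s0; accept=s0,s1; s0-0->s1; s0-1->s0; s1-0->s1; s1-1->s2; s2-0->s2; s2-1->s2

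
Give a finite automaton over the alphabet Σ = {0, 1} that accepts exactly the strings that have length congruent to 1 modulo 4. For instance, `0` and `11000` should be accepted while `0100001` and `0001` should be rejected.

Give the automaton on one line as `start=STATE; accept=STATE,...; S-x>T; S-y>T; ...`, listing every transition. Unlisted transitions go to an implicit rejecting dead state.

start=A; accept=B; A-0>B; A-1>B; B-0>C; B-1>C; C-0>D; C-1>D; D-0>A; D-1>A

Only the length mod 4 matters, so use a 4-cycle: from any state, every input symbol moves to the next state, wrapping D back to A. Mark B accepting.
4 states suffice.
       0  1 
>  A   B  B 
 * B   C  C 
   C   D  D 
   D   A  A 
(> = start, * = accepting)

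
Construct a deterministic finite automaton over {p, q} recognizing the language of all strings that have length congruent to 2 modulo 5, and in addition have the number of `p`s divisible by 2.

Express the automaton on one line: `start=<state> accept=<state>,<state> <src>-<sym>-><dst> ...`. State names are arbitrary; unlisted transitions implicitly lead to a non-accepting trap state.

Run two small machines in parallel and take their product. One (5 states) tracks the input length modulo 5; the other (2 states) tracks the count of `p`s modulo 2. Each combined state is a pair, one component from each; accept when both components accept.
       p  q 
>  A   B  C 
   B   D  E 
   C   E  D 
 * D   F  G 
   E   G  F 
   F   H  I 
   G   I  H 
   H   J  A 
   I   A  J 
   J   C  B 
(> = start, * = accepting)

start=A accept=D A-p->B A-q->C B-p->D B-q->E C-p->E C-q->D D-p->F D-q->G E-p->G E-q->F F-p->H F-q->I G-p->I G-q->H H-p->J H-q->A I-p->A I-q->J J-p->C J-q->B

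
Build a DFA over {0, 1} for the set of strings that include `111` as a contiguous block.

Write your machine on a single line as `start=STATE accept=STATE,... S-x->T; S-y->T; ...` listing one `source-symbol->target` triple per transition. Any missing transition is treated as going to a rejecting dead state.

States s0..s2 record the length of the longest prefix of `111` that matches the current input suffix. Reaching s3 means `111` has been seen, and we stay there forever. Accept from s3.
4 states suffice.
        0   1  
>  s0   s0  s1 
   s1   s0  s2 
   s2   s0  s3 
 * s3   s3  s3 
(> = start, * = accepting)

start=s0; accept=s3; s0-0->s0; s0-1->s1; s1-0->s0; s1-1->s2; s2-0->s0; s2-1->s3; s3-0->s3; s3-1->s3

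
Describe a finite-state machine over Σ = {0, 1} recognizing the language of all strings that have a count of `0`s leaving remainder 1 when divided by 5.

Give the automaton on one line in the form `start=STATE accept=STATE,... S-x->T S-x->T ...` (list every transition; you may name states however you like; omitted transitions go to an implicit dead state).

start=S0 accept=S1 S0-0->S1 S0-1->S0 S1-0->S2 S1-1->S1 S2-0->S3 S2-1->S2 S3-0->S4 S3-1->S3 S4-0->S0 S4-1->S4

Keep the running count of `0`s modulo 5: each `0` advances along the cycle S0 → S1 → S2 → S3 → S4 → S0 while other symbols loop. Accept at S1.
        0   1  
>  S0   S1  S0 
 * S1   S2  S1 
   S2   S3  S2 
   S3   S4  S3 
   S4   S0  S4 
(> = start, * = accepting)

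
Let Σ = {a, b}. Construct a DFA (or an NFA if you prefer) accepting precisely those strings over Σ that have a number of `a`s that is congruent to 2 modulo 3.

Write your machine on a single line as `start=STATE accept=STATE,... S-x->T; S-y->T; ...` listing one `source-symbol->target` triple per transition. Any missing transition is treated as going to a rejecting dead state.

start=s0; accept=s2; s0-a->s1; s0-b->s0; s1-a->s2; s1-b->s1; s2-a->s0; s2-b->s2

Keep the running count of `a`s modulo 3: each `a` advances along the cycle s0 → s1 → s2 → s0 while other symbols loop. Accept at s2.
        a   b  
>  s0   s1  s0 
   s1   s2  s1 
 * s2   s0  s2 
(> = start, * = accepting)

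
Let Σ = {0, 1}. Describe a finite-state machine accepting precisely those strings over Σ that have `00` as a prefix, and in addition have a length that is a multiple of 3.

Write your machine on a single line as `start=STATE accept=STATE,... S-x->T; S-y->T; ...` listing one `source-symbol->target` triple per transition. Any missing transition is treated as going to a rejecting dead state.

start=s0; accept=s4; s0-0->s1; s0-1->s2; s1-0->s3; s1-1->s2; s2-0->s2; s2-1->s2; s3-0->s4; s3-1->s4; s4-0->s5; s4-1->s5; s5-0->s3; s5-1->s3

Run two small machines in parallel and take their product. One (4 states) tracks whether the input so far still matches the prefix `00`; the other (3 states) tracks the input length modulo 3. Each combined state is a pair, one component from each; accept when both components accept. Equivalent product states are then merged.
        0   1  
>  s0   s1  s2 
   s1   s3  s2 
   s2   s2  s2 
   s3   s4  s4 
 * s4   s5  s5 
   s5   s3  s3 
(> = start, * = accepting)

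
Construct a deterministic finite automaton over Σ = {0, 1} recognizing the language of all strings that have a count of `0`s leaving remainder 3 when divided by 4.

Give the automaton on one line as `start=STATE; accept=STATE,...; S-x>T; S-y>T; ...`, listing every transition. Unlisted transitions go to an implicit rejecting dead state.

Keep the running count of `0`s modulo 4: each `0` advances along the cycle A → B → C → D → A while other symbols loop. Accept at D.
       0  1 
>  A   B  A 
   B   C  B 
   C   D  C 
 * D   A  D 
(> = start, * = accepting)

start=A; accept=D; A-0>B; A-1>A; B-0>C; B-1>B; C-0>D; C-1>C; D-0>A; D-1>D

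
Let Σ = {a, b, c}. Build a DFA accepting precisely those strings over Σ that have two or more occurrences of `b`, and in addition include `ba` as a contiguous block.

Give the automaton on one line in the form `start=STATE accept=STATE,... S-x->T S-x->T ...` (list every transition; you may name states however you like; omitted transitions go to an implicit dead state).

Run two small machines in parallel and take their product. The first has 4 states tracking the count of `b`s, saturating at 3; the second has 3 states tracking whether and how much of `ba` has been seen. A product state is a pair (one from each), accepting exactly when both do. After merging equivalent states the machine shrinks.
With 6 states:
        a   b   c  
>  q0   q0  q1  q0 
   q1   q2  q3  q4 
   q2   q2  q5  q2 
   q3   q5  q3  q4 
   q4   q4  q3  q4 
 * q5   q5  q5  q5 
(> = start, * = accepting)

start=q0 accept=q5 q0-a->q0 q0-b->q1 q0-c->q0 q1-a->q2 q1-b->q3 q1-c->q4 q2-a->q2 q2-b->q5 q2-c->q2 q3-a->q5 q3-b->q3 q3-c->q4 q4-a->q4 q4-b->q3 q4-c->q4 q5-a->q5 q5-b->q5 q5-c->q5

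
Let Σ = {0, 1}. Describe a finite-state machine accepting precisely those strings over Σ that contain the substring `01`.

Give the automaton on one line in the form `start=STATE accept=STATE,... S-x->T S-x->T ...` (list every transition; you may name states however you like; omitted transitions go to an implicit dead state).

start=A accept=C A-0->B A-1->A B-0->B B-1->C C-0->C C-1->C

Track how much of `01` has been matched so far: state A is no progress, C is the absorbing accept state reached once `01` has occurred. Intermediate states record partial matches; on a mismatch, fall back to the longest reusable overlap.
A 3-state machine:
       0  1 
>  A   B  A 
   B   B  C 
 * C   C  C 
(> = start, * = accepting)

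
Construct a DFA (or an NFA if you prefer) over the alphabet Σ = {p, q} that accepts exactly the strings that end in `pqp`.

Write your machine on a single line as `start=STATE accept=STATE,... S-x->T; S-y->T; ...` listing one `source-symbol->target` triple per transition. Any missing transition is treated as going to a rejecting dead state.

Let each state record the length of the longest suffix of the input read so far that is also a prefix of `pqp`. s1 means the last symbol is `p`; s2 means the last 2 symbols are `pq`; s3 means the last 3 symbols are `pqp`. Accept only at s3, where the string currently ends in `pqp`.
With 4 states:
        p   q  
>  s0   s1  s0 
   s1   s1  s2 
   s2   s3  s0 
 * s3   s1  s2 
(> = start, * = accepting)

start=s0; accept=s3; s0-p->s1; s0-q->s0; s1-p->s1; s1-q->s2; s2-p->s3; s2-q->s0; s3-p->s1; s3-q->s2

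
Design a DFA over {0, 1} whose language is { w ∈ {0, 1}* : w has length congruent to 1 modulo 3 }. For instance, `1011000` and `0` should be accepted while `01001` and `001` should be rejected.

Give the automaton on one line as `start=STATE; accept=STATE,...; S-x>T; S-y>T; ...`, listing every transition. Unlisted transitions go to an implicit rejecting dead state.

start=s0; accept=s1; s0-0>s1; s0-1>s1; s1-0>s2; s1-1>s2; s2-0>s0; s2-1>s0

Only the length mod 3 matters, so use a 3-cycle: from any state, every input symbol moves to the next state, wrapping s2 back to s0. Mark s1 accepting.
        0   1  
>  s0   s1  s1 
 * s1   s2  s2 
   s2   s0  s0 
(> = start, * = accepting)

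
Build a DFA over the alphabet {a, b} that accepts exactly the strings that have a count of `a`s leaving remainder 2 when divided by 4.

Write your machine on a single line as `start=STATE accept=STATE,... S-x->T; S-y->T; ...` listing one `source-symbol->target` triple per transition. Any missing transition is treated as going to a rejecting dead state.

start=S0; accept=S2; S0-a->S1; S0-b->S0; S1-a->S2; S1-b->S1; S2-a->S3; S2-b->S2; S3-a->S0; S3-b->S3

Keep the running count of `a`s modulo 4: each `a` advances along the cycle S0 → S1 → S2 → S3 → S0 while other symbols loop. Accept at S2.
A 4-state machine:
        a   b  
>  S0   S1  S0 
   S1   S2  S1 
 * S2   S3  S2 
   S3   S0  S3 
(> = start, * = accepting)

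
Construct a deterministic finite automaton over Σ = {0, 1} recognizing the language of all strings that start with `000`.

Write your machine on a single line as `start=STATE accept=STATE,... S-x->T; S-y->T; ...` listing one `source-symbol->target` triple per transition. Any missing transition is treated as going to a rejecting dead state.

start=A; accept=D; A-0->B; A-1->E; B-0->C; B-1->E; C-0->D; C-1->E; D-0->D; D-1->D; E-0->E; E-1->E

Check the first 3 symbols one by one: A through C record how many have matched `000` so far; any wrong symbol goes to the dead state E. After all 3 match we enter the accepting sink D.
With 5 states:
       0  1 
>  A   B  E 
   B   C  E 
   C   D  E 
 * D   D  D 
   E   E  E 
(> = start, * = accepting)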